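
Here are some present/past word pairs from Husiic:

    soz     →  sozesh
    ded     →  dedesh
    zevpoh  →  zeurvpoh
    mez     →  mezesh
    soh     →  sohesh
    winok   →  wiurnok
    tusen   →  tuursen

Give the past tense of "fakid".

faurkid

zevpoh and soh both end in -h yet inflect differently (zeurvpoh, sohesh), so the final letter is not what conditions the rule; the number of vowels is.
"fakid" has 2 vowels. The stems with 2 vowels (zevpoh → zeurvpoh, winok → wiurnok, tusen → tuursen) insert -ur- after the first vowel.
So fakid → faurkid.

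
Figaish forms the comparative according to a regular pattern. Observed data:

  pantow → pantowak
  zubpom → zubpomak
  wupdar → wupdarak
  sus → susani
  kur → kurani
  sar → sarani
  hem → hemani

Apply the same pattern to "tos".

"tos" has 1 vowel. The stems with 1 vowel (sus → susani, kur → kurani, sar → sarani) add -ani.
The other pattern: stems with 2 vowels add -ak.
So tos → tosani.

tosani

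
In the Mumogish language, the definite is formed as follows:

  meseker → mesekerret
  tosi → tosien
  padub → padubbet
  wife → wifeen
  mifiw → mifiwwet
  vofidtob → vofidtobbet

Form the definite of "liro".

mifiw and tosi both have last vowel 'i' yet inflect differently (mifiwwet, tosien), so the last vowel is not what conditions the rule; whether the stem ends in a vowel or a consonant is.
"liro" ends in a vowel. The stems ending in a vowel (tosi → tosien, wife → wifeen) add -en.
So liro → liroen.

liroen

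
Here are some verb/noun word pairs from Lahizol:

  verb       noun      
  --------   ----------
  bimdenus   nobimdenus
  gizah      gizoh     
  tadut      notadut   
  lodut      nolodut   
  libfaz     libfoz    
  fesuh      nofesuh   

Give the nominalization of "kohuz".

nokohuz

fesuh and gizah both end in -h yet inflect differently (nofesuh, gizoh), so the final letter is not what conditions the rule; the last vowel is.
"kohuz" has last vowel 'u'. The stems whose last vowel is 'u' (tadut → notadut, fesuh → nofesuh, bimdenus → nobimdenus) add the prefix no-.
The other pattern: stems whose last vowel is 'a' change the last vowel to 'o'.
So kohuz → nokohuz.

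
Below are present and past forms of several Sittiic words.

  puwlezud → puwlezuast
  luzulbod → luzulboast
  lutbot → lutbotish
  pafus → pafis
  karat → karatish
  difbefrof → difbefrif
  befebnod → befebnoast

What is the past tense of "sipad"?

"sipad" ends in -d. The stems ending in -d (befebnod → befebnoast, puwlezud → puwlezuast, luzulbod → luzulboast) drop the final letter and add -ast.
So sipad → sipaast.

sipaast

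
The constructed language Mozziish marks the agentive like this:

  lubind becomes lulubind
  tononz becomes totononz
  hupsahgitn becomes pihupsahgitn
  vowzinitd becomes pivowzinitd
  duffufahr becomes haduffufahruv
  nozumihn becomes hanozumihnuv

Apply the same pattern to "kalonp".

kakalonp

lubind and vowzinitd both end in -d yet inflect differently (lulubind, pivowzinitd), so the final letter is not what conditions the rule; the second-to-last letter is.
"kalonp" has second-to-last letter 'n'. The stems whose second-to-last letter is 'n' (lubind → lulubind, tononz → totononz) repeat the first consonant+vowel as a prefix.
So kalonp → kakalonp.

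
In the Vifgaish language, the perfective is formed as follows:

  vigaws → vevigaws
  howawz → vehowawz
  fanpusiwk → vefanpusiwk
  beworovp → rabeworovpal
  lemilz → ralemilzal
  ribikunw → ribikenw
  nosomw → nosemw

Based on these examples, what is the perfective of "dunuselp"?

radunuselpal

howawz and lemilz both end in -z yet inflect differently (vehowawz, ralemilzal), so the final letter is not what conditions the rule; the second-to-last letter is.
"dunuselp" has second-to-last letter 'l'. The one such stem in the data (lemilz → ralemilzal) adds ra- … -al around the stem, so the same rule applies.
The other patterns: stems whose second-to-last letter is 'w' add the prefix ve-; stems whose second-to-last letter is 'm' or 'n' change the last vowel to 'e'.
So dunuselp → radunuselpal.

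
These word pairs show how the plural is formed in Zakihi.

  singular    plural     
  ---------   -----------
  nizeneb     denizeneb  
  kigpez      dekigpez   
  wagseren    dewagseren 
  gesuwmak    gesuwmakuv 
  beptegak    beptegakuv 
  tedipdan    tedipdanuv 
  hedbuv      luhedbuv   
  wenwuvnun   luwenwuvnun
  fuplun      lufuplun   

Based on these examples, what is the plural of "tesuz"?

lutesuz

wagseren and tedipdan both end in -n yet inflect differently (dewagseren, tedipdanuv), so the final letter is not what conditions the rule; the last vowel is.
"tesuz" has last vowel 'u'. The stems whose last vowel is 'u' (hedbuv → luhedbuv, wenwuvnun → luwenwuvnun, fuplun → lufuplun) add the prefix lu-.
So tesuz → lutesuz.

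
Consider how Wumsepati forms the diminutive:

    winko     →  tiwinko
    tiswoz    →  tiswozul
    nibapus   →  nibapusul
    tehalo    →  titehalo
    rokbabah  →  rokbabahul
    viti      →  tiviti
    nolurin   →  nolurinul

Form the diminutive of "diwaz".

diwazul

tiswoz and winko both have last vowel 'o' yet inflect differently (tiswozul, tiwinko), so the last vowel is not what conditions the rule; whether the stem ends in a vowel or a consonant is.
"diwaz" ends in a consonant. The stems ending in a consonant (nolurin → nolurinul, rokbabah → rokbabahul, tiswoz → tiswozul) add -ul.
So diwaz → diwazul.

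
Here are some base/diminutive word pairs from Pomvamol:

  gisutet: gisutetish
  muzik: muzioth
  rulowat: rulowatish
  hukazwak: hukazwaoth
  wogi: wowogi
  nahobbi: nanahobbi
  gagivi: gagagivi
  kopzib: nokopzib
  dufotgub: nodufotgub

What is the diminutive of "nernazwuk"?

nernazwuoth

muzik and nahobbi both have last vowel 'i' yet inflect differently (muzioth, nanahobbi), so the last vowel is not what conditions the rule; the final letter is.
"nernazwuk" ends in -k. The stems ending in -k (muzik → muzioth, hukazwak → hukazwaoth) drop the final letter and add -oth.
So nernazwuk → nernazwuoth.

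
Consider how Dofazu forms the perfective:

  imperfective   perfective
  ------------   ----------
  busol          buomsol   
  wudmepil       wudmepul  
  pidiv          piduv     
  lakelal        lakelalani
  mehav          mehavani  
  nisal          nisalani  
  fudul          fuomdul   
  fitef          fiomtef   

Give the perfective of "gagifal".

nisal and wudmepil both end in -l yet inflect differently (nisalani, wudmepul), so the final letter is not what conditions the rule; the last vowel is.
"gagifal" has last vowel 'a'. The stems whose last vowel is 'a' (nisal → nisalani, lakelal → lakelalani, mehav → mehavani) add -ani.
So gagifal → gagifalani.

gagifalani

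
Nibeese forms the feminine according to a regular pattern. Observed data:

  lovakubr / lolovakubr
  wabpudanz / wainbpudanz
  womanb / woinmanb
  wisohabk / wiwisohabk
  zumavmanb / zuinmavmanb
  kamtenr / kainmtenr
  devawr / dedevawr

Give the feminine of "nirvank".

niinrvank

"nirvank" has second-to-last letter 'n'. The stems whose second-to-last letter is 'n' (zumavmanb → zuinmavmanb, womanb → woinmanb, kamtenr → kainmtenr) insert -in- after the first vowel.
The other pattern: stems whose second-to-last letter is 'b' or 'w' repeat the first consonant+vowel as a prefix.
So nirvank → niinrvank.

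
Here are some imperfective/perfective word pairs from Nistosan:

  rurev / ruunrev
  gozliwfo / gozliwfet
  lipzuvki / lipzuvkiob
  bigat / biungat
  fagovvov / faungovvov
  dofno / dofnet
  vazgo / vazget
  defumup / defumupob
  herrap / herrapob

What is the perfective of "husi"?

husiob

herrap and bigat both have last vowel 'a' yet inflect differently (herrapob, biungat), so the last vowel is not what conditions the rule; the final letter is.
"husi" ends in -i. The one such stem in the data (lipzuvki → lipzuvkiob) adds -ob, so the same rule applies.
The other patterns: stems ending in -o drop the final letter and add -et; stems ending in -t or -v insert -un- after the first vowel.
So husi → husiob.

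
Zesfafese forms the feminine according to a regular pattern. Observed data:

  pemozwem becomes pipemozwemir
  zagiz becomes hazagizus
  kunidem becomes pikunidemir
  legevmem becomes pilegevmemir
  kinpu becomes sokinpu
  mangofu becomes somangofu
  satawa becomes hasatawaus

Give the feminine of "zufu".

kinpu and kunidem both begin with k- yet inflect differently (sokinpu, pikunidemir), so the first letter is not what conditions the rule; the final letter is.
"zufu" ends in -u. The stems ending in -u (kinpu → sokinpu, mangofu → somangofu) add the prefix so-.
So zufu → sozufu.

sozufu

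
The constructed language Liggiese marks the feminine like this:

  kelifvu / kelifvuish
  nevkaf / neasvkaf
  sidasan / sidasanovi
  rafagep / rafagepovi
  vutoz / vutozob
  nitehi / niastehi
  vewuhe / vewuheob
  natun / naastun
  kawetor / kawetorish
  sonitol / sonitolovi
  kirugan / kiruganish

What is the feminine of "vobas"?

kirugan and natun both end in -n yet inflect differently (kiruganish, naastun), so the final letter is not what conditions the rule; the first letter is.
"vobas" begins with v-. The stems beginning with v- (vewuhe → vewuheob, vutoz → vutozob) add -ob.
So vobas → vobasob.

vobasob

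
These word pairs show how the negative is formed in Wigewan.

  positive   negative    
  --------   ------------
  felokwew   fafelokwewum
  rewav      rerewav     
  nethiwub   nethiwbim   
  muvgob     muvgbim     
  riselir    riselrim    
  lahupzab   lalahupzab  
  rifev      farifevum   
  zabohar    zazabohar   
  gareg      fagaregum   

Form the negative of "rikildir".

"rikildir" has last vowel 'i'. The one such stem in the data (riselir → riselrim) deletes the last vowel and adds -im (as do nethiwub, muvgob), so the same rule applies.
The other patterns: stems whose last vowel is 'e' add fa- … -um around the stem; stems whose last vowel is 'a' repeat the first consonant+vowel as a prefix.
So rikildir → rikildrim.

rikildrim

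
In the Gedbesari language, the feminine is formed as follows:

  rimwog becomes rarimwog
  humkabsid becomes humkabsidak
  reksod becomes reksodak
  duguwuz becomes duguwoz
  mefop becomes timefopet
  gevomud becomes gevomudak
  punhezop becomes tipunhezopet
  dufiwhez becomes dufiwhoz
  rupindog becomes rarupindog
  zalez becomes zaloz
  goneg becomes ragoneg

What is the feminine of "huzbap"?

goneg and dufiwhez both have last vowel 'e' yet inflect differently (ragoneg, dufiwhoz), so the last vowel is not what conditions the rule; the final letter is.
"huzbap" ends in -p. The stems ending in -p (punhezop → tipunhezopet, mefop → timefopet) add ti- … -et around the stem.
The other patterns: stems ending in -g add the prefix ra-; stems ending in -z change the last vowel to 'o'; stems ending in -d add -ak.
So huzbap → tihuzbapet.

tihuzbapet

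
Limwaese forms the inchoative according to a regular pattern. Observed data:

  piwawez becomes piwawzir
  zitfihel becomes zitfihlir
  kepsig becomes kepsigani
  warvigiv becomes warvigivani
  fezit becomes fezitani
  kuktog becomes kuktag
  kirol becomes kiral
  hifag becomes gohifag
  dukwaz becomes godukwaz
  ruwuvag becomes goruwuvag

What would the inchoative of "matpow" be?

matpaw

kepsig and kuktog both end in -g yet inflect differently (kepsigani, kuktag), so the final letter is not what conditions the rule; the last vowel is.
"matpow" has last vowel 'o'. The stems whose last vowel is 'o' (kuktog → kuktag, kirol → kiral) change the last vowel to 'a'.
The other patterns: stems whose last vowel is 'e' delete the last vowel and add -ir; stems whose last vowel is 'i' add -ani; stems whose last vowel is 'a' add the prefix go-.
So matpow → matpaw.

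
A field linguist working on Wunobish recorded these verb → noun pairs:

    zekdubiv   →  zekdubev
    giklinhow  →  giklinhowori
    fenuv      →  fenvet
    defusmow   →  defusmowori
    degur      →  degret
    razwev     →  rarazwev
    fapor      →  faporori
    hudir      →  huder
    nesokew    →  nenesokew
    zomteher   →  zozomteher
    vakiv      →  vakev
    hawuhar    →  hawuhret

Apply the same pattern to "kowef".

"kowef" has last vowel 'e'. The stems whose last vowel is 'e' (nesokew → nenesokew, razwev → rarazwev, zomteher → zozomteher) repeat the first consonant+vowel as a prefix.
The other patterns: stems whose last vowel is 'i' change the last vowel to 'e'; stems whose last vowel is 'o' add -ori; stems whose last vowel is 'a' or 'u' delete the last vowel and add -et.
So kowef → kokowef.

kokowef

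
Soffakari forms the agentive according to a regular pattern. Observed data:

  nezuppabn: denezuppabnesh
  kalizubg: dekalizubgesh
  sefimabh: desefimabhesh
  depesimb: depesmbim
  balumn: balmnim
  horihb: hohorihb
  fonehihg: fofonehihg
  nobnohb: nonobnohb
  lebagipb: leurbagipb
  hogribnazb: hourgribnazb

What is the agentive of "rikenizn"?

riurkenizn

"rikenizn" has second-to-last letter 'z'. The one such stem in the data (hogribnazb → hourgribnazb) inserts -ur- after the first vowel (as does lebagipb), so the same rule applies.
So rikenizn → riurkenizn.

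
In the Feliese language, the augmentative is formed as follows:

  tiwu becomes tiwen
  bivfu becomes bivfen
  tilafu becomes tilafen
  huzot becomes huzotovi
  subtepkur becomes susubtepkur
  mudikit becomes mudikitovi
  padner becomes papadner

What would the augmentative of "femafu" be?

femafen

subtepkur and tiwu both have last vowel 'u' yet inflect differently (susubtepkur, tiwen), so the last vowel is not what conditions the rule; the final letter is.
"femafu" ends in -u. The stems ending in -u (tiwu → tiwen, tilafu → tilafen, bivfu → bivfen) drop the final letter and add -en.
The other patterns: stems ending in -r repeat the first consonant+vowel as a prefix; stems ending in -t add -ovi.
So femafu → femafen.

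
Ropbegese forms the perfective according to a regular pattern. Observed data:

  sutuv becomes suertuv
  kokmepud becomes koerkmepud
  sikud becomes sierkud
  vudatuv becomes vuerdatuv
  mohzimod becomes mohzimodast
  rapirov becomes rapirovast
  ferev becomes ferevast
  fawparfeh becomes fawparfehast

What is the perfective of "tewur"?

kokmepud and mohzimod both end in -d yet inflect differently (koerkmepud, mohzimodast), so the final letter is not what conditions the rule; the last vowel is.
"tewur" has last vowel 'u'. The stems whose last vowel is 'u' (sutuv → suertuv, kokmepud → koerkmepud, sikud → sierkud) insert -er- after the first vowel.
So tewur → teerwur.

teerwur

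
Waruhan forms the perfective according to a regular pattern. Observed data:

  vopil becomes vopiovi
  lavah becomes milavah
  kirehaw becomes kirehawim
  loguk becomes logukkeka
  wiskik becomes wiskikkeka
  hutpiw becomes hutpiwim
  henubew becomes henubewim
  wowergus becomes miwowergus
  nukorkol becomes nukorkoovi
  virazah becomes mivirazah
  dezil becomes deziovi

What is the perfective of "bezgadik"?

wiskik and vopil both have last vowel 'i' yet inflect differently (wiskikkeka, vopiovi), so the last vowel is not what conditions the rule; the final letter is.
"bezgadik" ends in -k. The stems ending in -k (wiskik → wiskikkeka, loguk → logukkeka) double the final consonant and add -eka.
The other patterns: stems ending in -l drop the final letter and add -ovi; stems ending in -w add -im; stems ending in -h or -s add the prefix mi-.
So bezgadik → bezgadikkeka.

bezgadikkeka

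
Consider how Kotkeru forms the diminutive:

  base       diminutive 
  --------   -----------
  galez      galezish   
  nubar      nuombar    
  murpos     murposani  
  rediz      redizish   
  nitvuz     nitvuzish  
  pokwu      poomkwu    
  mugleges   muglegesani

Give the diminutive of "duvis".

duvisani

galez and mugleges both have last vowel 'e' yet inflect differently (galezish, muglegesani), so the last vowel is not what conditions the rule; the final letter is.
"duvis" ends in -s. The stems ending in -s (murpos → murposani, mugleges → muglegesani) add -ani.
The other patterns: stems ending in -z add -ish; stems ending in -r or -u insert -om- after the first vowel.
So duvis → duvisani.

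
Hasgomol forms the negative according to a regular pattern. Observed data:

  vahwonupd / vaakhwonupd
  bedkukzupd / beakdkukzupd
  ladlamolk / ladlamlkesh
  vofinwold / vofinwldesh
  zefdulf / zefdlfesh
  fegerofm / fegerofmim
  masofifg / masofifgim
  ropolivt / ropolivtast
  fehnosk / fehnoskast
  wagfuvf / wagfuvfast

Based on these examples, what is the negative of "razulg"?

vahwonupd and vofinwold both end in -d yet inflect differently (vaakhwonupd, vofinwldesh), so the final letter is not what conditions the rule; the second-to-last letter is.
"razulg" has second-to-last letter 'l'. The stems whose second-to-last letter is 'l' (ladlamolk → ladlamlkesh, vofinwold → vofinwldesh, zefdulf → zefdlfesh) delete the last vowel and add -esh.
The other patterns: stems whose second-to-last letter is 'p' insert -ak- after the first vowel; stems whose second-to-last letter is 'f' add -im; stems whose second-to-last letter is 's' or 'v' add -ast.
So razulg → razlgesh.

razlgesh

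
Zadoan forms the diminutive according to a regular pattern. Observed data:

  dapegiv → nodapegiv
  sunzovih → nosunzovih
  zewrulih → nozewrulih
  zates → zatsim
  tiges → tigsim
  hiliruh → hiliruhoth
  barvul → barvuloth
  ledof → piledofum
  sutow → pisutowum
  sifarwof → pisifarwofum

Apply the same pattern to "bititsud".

"bititsud" has last vowel 'u'. The stems whose last vowel is 'u' (hiliruh → hiliruhoth, barvul → barvuloth) add -oth.
So bititsud → bititsudoth.

bititsudoth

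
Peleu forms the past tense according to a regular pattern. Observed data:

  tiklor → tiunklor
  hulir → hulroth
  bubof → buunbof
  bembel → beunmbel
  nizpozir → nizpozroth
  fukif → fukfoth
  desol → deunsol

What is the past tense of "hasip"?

haspoth

nizpozir and tiklor both end in -r yet inflect differently (nizpozroth, tiunklor), so the final letter is not what conditions the rule; the last vowel is.
"hasip" has last vowel 'i'. The stems whose last vowel is 'i' (nizpozir → nizpozroth, hulir → hulroth, fukif → fukfoth) delete the last vowel and add -oth.
So hasip → haspoth.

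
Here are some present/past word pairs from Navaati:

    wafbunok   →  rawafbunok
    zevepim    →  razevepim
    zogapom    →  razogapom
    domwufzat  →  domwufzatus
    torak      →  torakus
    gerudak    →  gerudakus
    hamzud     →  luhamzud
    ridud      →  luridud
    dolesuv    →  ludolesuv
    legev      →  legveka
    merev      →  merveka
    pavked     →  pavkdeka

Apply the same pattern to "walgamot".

wafbunok and torak both end in -k yet inflect differently (rawafbunok, torakus), so the final letter is not what conditions the rule; the last vowel is.
"walgamot" has last vowel 'o'. The stems whose last vowel is 'o' (wafbunok → rawafbunok, zogapom → razogapom) add the prefix ra-.
The other patterns: stems whose last vowel is 'a' add -us; stems whose last vowel is 'u' add the prefix lu-; stems whose last vowel is 'e' delete the last vowel and add -eka.
So walgamot → rawalgamot.

rawalgamot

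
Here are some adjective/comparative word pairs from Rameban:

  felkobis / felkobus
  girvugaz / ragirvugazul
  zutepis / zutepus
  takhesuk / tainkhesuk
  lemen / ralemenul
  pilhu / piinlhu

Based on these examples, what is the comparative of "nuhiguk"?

nuinhiguk

"nuhiguk" ends in -k. The one such stem in the data (takhesuk → tainkhesuk) inserts -in- after the first vowel (as does pilhu), so the same rule applies.
The other patterns: stems ending in -n or -z add ra- … -ul around the stem; stems ending in -s change the last vowel to 'u'.
So nuhiguk → nuinhiguk.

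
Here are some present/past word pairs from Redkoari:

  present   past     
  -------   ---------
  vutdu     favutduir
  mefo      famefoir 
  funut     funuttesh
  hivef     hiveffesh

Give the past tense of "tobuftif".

tobuftiffesh

funut and vutdu both have last vowel 'u' yet inflect differently (funuttesh, favutduir), so the last vowel is not what conditions the rule; whether the stem ends in a vowel or a consonant is.
"tobuftif" ends in a consonant. The stems ending in a consonant (hivef → hiveffesh, funut → funuttesh) double the final consonant and add -esh.
So tobuftif → tobuftiffesh.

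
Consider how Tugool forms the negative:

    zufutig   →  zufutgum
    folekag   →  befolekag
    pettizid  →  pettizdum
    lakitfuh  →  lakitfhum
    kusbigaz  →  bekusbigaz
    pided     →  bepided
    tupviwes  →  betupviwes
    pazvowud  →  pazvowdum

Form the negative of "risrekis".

risreksum

pazvowud and pided both end in -d yet inflect differently (pazvowdum, bepided), so the final letter is not what conditions the rule; the last vowel is.
"risrekis" has last vowel 'i'. The stems whose last vowel is 'i' (zufutig → zufutgum, pettizid → pettizdum) delete the last vowel and add -um.
So risrekis → risreksum.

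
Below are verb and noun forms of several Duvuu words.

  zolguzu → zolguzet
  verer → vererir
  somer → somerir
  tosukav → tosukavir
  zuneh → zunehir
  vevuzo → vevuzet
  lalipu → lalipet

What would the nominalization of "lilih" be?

zolguzu and zuneh both begin with z- yet inflect differently (zolguzet, zunehir), so the first letter is not what conditions the rule; whether the stem ends in a vowel or a consonant is.
"lilih" ends in a consonant. The stems ending in a consonant (tosukav → tosukavir, somer → somerir, zuneh → zunehir) add -ir.
The other pattern: stems ending in a vowel drop the final letter and add -et.
So lilih → lilihir.

lilihir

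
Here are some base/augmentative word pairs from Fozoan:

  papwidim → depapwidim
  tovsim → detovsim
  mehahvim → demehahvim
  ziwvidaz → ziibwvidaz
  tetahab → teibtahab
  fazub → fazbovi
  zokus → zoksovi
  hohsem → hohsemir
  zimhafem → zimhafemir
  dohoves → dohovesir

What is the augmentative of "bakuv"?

tetahab and fazub both end in -b yet inflect differently (teibtahab, fazbovi), so the final letter is not what conditions the rule; the last vowel is.
"bakuv" has last vowel 'u'. The stems whose last vowel is 'u' (fazub → fazbovi, zokus → zoksovi) delete the last vowel and add -ovi.
So bakuv → bakvovi.

bakvovi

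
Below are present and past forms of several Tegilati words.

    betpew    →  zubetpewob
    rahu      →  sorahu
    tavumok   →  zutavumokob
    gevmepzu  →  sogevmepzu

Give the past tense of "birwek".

betpew and rahu both have 2 vowels yet inflect differently (zubetpewob, sorahu), so the number of vowels is not what conditions the rule; whether the stem ends in a vowel or a consonant is.
"birwek" ends in a consonant. The stems ending in a consonant (betpew → zubetpewob, tavumok → zutavumokob) add zu- … -ob around the stem.
The other pattern: stems ending in a vowel add the prefix so-.
So birwek → zubirwekob.

zubirwekob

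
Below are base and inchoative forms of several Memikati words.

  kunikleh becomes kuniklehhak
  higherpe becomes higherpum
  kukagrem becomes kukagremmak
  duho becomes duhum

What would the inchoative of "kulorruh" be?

kulorruhhak

"kulorruh" ends in a consonant. The stems ending in a consonant (kunikleh → kuniklehhak, kukagrem → kukagremmak) double the final consonant and add -ak.
So kulorruh → kulorruhhak.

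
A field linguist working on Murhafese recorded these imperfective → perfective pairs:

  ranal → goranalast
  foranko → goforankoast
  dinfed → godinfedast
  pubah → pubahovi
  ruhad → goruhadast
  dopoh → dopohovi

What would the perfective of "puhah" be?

dopoh and foranko both have last vowel 'o' yet inflect differently (dopohovi, goforankoast), so the last vowel is not what conditions the rule; the final letter is.
"puhah" ends in -h. The stems ending in -h (dopoh → dopohovi, pubah → pubahovi) add -ovi.
So puhah → puhahovi.

puhahovi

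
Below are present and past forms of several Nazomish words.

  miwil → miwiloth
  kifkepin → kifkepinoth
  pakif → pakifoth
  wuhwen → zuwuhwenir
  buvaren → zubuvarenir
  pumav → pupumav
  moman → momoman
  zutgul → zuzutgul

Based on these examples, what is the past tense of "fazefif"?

fazefifoth

kifkepin and wuhwen both end in -n yet inflect differently (kifkepinoth, zuwuhwenir), so the final letter is not what conditions the rule; the last vowel is.
"fazefif" has last vowel 'i'. The stems whose last vowel is 'i' (miwil → miwiloth, kifkepin → kifkepinoth, pakif → pakifoth) add -oth.
The other patterns: stems whose last vowel is 'e' add zu- … -ir around the stem; stems whose last vowel is 'a' or 'u' repeat the first consonant+vowel as a prefix.
So fazefif → fazefifoth.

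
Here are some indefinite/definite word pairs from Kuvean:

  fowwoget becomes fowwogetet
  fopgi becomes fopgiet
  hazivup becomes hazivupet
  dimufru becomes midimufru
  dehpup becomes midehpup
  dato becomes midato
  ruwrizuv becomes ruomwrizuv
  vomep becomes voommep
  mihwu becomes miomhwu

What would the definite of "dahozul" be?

"dahozul" begins with d-. The stems beginning with d- (dimufru → midimufru, dehpup → midehpup, dato → midato) add the prefix mi-.
The other patterns: stems beginning with f- or h- add -et; stems beginning with m-, r- or v- insert -om- after the first vowel.
So dahozul → midahozul.

midahozul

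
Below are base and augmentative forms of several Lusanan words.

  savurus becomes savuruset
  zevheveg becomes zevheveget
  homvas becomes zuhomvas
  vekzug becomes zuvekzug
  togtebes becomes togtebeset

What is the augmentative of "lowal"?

"lowal" has 2 vowels. The stems with 2 vowels (vekzug → zuvekzug, homvas → zuhomvas) add the prefix zu-.
So lowal → zulowal.

zulowal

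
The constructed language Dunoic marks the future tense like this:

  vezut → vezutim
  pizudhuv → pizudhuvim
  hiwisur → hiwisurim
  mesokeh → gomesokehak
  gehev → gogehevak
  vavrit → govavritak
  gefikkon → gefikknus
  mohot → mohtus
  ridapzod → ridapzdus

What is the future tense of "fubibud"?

"fubibud" has last vowel 'u'. The stems whose last vowel is 'u' (vezut → vezutim, pizudhuv → pizudhuvim, hiwisur → hiwisurim) add -im.
The other patterns: stems whose last vowel is 'e' or 'i' add go- … -ak around the stem; stems whose last vowel is 'o' delete the last vowel and add -us.
So fubibud → fubibudim.

fubibudim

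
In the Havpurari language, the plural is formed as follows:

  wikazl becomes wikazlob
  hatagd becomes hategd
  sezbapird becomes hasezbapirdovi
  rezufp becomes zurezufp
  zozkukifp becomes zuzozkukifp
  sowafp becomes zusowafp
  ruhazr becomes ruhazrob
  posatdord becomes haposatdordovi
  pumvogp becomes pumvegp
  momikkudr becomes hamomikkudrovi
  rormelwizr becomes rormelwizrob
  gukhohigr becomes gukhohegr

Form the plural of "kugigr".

gukhohigr and rormelwizr both end in -r yet inflect differently (gukhohegr, rormelwizrob), so the final letter is not what conditions the rule; the second-to-last letter is.
"kugigr" has second-to-last letter 'g'. The stems whose second-to-last letter is 'g' (hatagd → hategd, gukhohigr → gukhohegr, pumvogp → pumvegp) change the last vowel to 'e'.
So kugigr → kugegr.

kugegr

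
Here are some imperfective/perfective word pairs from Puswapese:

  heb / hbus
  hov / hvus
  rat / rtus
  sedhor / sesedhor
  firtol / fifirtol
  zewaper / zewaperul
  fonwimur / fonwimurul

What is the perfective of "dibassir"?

sedhor and zewaper both end in -r yet inflect differently (sesedhor, zewaperul), so the final letter is not what conditions the rule; the number of vowels is.
"dibassir" has 3 vowels. The stems with 3 vowels (zewaper → zewaperul, fonwimur → fonwimurul) add -ul.
The other patterns: stems with 1 vowel delete the last vowel and add -us; stems with 2 vowels repeat the first consonant+vowel as a prefix.
So dibassir → dibassirul.

dibassirul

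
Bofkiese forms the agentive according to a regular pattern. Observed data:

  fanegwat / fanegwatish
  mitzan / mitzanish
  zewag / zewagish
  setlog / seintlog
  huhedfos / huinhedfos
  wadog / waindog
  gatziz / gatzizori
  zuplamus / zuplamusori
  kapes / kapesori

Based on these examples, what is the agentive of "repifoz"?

reinpifoz

zewag and setlog both end in -g yet inflect differently (zewagish, seintlog), so the final letter is not what conditions the rule; the last vowel is.
"repifoz" has last vowel 'o'. The stems whose last vowel is 'o' (setlog → seintlog, huhedfos → huinhedfos, wadog → waindog) insert -in- after the first vowel.
The other patterns: stems whose last vowel is 'a' add -ish; stems whose last vowel is 'e', 'i' or 'u' add -ori.
So repifoz → reinpifoz.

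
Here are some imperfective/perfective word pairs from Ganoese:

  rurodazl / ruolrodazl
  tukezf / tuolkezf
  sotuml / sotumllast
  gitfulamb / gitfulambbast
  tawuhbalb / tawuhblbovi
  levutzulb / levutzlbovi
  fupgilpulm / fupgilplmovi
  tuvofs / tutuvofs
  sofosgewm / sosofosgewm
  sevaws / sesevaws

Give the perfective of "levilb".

levlbovi

rurodazl and sotuml both end in -l yet inflect differently (ruolrodazl, sotumllast), so the final letter is not what conditions the rule; the second-to-last letter is.
"levilb" has second-to-last letter 'l'. The stems whose second-to-last letter is 'l' (tawuhbalb → tawuhblbovi, levutzulb → levutzlbovi, fupgilpulm → fupgilplmovi) delete the last vowel and add -ovi.
So levilb → levlbovi.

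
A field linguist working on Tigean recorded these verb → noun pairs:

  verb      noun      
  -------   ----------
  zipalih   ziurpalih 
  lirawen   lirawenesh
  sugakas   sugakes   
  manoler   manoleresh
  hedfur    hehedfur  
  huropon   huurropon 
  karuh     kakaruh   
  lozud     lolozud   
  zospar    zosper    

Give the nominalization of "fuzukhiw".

fuurzukhiw

zospar and manoler both end in -r yet inflect differently (zosper, manoleresh), so the final letter is not what conditions the rule; the last vowel is.
"fuzukhiw" has last vowel 'i'. The one such stem in the data (zipalih → ziurpalih) inserts -ur- after the first vowel (as does huropon), so the same rule applies.
So fuzukhiw → fuurzukhiw.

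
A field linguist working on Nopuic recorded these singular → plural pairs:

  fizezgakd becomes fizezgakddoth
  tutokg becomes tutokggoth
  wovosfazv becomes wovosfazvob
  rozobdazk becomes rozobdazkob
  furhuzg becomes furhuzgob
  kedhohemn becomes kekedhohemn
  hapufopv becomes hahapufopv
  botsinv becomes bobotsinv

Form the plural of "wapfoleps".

wawapfoleps

tutokg and furhuzg both end in -g yet inflect differently (tutokggoth, furhuzgob), so the final letter is not what conditions the rule; the second-to-last letter is.
"wapfoleps" has second-to-last letter 'p'. The one such stem in the data (hapufopv → hahapufopv) repeats the first consonant+vowel as a prefix (as do kedhohemn, botsinv), so the same rule applies.
The other patterns: stems whose second-to-last letter is 'k' double the final consonant and add -oth; stems whose second-to-last letter is 'z' add -ob.
So wapfoleps → wawapfoleps.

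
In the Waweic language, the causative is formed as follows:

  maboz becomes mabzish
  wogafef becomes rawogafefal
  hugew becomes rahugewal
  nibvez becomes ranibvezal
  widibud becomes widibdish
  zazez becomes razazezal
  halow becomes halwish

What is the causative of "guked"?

ragukedal

"guked" has last vowel 'e'. The stems whose last vowel is 'e' (nibvez → ranibvezal, zazez → razazezal, hugew → rahugewal) add ra- … -al around the stem.
So guked → ragukedal.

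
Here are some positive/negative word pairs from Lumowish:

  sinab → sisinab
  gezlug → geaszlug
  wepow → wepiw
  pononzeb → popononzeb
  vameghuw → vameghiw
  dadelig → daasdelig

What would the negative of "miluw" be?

"miluw" ends in -w. The stems ending in -w (vameghuw → vameghiw, wepow → wepiw) change the last vowel to 'i'.
The other patterns: stems ending in -b repeat the first consonant+vowel as a prefix; stems ending in -g insert -as- after the first vowel.
So miluw → miliw.

miliw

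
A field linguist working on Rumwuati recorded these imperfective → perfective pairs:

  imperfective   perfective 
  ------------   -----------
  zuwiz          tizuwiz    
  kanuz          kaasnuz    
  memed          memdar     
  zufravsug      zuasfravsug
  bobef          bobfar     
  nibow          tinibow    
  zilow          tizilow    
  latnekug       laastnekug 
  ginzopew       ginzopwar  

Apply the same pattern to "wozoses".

wozossar

ginzopew and nibow both end in -w yet inflect differently (ginzopwar, tinibow), so the final letter is not what conditions the rule; the last vowel is.
"wozoses" has last vowel 'e'. The stems whose last vowel is 'e' (memed → memdar, ginzopew → ginzopwar, bobef → bobfar) delete the last vowel and add -ar.
So wozoses → wozossar.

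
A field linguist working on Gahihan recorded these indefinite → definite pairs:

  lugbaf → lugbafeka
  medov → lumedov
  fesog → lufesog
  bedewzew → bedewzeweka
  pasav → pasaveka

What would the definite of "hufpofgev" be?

"hufpofgev" has last vowel 'e'. The one such stem in the data (bedewzew → bedewzeweka) adds -eka, so the same rule applies.
The other pattern: stems whose last vowel is 'o' add the prefix lu-.
So hufpofgev → hufpofgeveka.

hufpofgeveka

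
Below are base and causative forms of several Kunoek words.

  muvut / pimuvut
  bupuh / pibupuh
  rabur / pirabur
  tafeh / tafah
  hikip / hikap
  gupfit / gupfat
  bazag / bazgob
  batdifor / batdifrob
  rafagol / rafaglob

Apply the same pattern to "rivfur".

bupuh and tafeh both end in -h yet inflect differently (pibupuh, tafah), so the final letter is not what conditions the rule; the last vowel is.
"rivfur" has last vowel 'u'. The stems whose last vowel is 'u' (muvut → pimuvut, bupuh → pibupuh, rabur → pirabur) add the prefix pi-.
The other patterns: stems whose last vowel is 'e' or 'i' change the last vowel to 'a'; stems whose last vowel is 'a' or 'o' delete the last vowel and add -ob.
So rivfur → pirivfur.

pirivfur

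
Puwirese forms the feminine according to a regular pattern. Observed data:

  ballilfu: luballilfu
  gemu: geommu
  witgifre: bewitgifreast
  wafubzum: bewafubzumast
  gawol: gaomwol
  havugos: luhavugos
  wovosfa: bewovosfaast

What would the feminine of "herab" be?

"herab" begins with h-. The one such stem in the data (havugos → luhavugos) adds the prefix lu-, so the same rule applies.
So herab → luherab.

luherab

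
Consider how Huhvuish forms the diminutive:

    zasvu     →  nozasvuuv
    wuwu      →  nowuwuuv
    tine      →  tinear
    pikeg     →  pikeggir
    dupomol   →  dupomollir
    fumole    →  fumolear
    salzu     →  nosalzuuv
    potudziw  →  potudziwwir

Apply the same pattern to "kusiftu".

fumole and pikeg both have last vowel 'e' yet inflect differently (fumolear, pikeggir), so the last vowel is not what conditions the rule; the final letter is.
"kusiftu" ends in -u. The stems ending in -u (salzu → nosalzuuv, zasvu → nozasvuuv, wuwu → nowuwuuv) add no- … -uv around the stem.
So kusiftu → nokusiftuuv.

nokusiftuuv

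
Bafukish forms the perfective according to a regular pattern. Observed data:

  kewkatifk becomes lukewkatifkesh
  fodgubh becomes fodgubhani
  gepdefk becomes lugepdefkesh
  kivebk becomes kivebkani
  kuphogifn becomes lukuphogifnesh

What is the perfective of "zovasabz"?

gepdefk and kivebk both end in -k yet inflect differently (lugepdefkesh, kivebkani), so the final letter is not what conditions the rule; the second-to-last letter is.
"zovasabz" has second-to-last letter 'b'. The stems whose second-to-last letter is 'b' (kivebk → kivebkani, fodgubh → fodgubhani) add -ani.
The other pattern: stems whose second-to-last letter is 'f' add lu- … -esh around the stem.
So zovasabz → zovasabzani.

zovasabzani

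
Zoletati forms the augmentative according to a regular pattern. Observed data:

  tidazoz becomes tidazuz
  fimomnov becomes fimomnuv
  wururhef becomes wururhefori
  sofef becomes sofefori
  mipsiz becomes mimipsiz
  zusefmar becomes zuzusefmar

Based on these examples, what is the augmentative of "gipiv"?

gigipiv

tidazoz and mipsiz both end in -z yet inflect differently (tidazuz, mimipsiz), so the final letter is not what conditions the rule; the last vowel is.
"gipiv" has last vowel 'i'. The one such stem in the data (mipsiz → mimipsiz) repeats the first consonant+vowel as a prefix (as does zusefmar), so the same rule applies.
The other patterns: stems whose last vowel is 'o' change the last vowel to 'u'; stems whose last vowel is 'e' add -ori.
So gipiv → gigipiv.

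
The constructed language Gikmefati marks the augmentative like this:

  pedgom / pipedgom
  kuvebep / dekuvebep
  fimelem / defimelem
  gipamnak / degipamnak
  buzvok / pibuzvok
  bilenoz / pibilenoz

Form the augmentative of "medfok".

buzvok and gipamnak both end in -k yet inflect differently (pibuzvok, degipamnak), so the final letter is not what conditions the rule; the last vowel is.
"medfok" has last vowel 'o'. The stems whose last vowel is 'o' (bilenoz → pibilenoz, pedgom → pipedgom, buzvok → pibuzvok) add the prefix pi-.
So medfok → pimedfok.

pimedfok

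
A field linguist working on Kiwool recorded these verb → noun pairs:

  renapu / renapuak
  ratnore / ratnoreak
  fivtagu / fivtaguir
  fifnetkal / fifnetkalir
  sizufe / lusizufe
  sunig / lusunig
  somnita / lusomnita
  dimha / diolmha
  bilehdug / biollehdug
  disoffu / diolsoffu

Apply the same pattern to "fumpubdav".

fivtagu and renapu both end in -u yet inflect differently (fivtaguir, renapuak), so the final letter is not what conditions the rule; the first letter is.
"fumpubdav" begins with f-. The stems beginning with f- (fivtagu → fivtaguir, fifnetkal → fifnetkalir) add -ir.
The other patterns: stems beginning with s- add the prefix lu-; stems beginning with r- add -ak; stems beginning with b- or d- insert -ol- after the first vowel.
So fumpubdav → fumpubdavir.

fumpubdavir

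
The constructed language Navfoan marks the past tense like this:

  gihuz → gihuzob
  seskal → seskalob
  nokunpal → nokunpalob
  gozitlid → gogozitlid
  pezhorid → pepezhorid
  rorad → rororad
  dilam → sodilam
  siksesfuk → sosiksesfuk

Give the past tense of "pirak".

sopirak

"pirak" ends in -k. The one such stem in the data (siksesfuk → sosiksesfuk) adds the prefix so-, so the same rule applies.
So pirak → sopirak.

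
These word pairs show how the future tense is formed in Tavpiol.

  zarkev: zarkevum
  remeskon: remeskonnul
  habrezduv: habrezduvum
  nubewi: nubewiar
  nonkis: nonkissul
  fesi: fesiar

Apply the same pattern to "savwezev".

savwezevum

fesi and nonkis both have last vowel 'i' yet inflect differently (fesiar, nonkissul), so the last vowel is not what conditions the rule; the final letter is.
"savwezev" ends in -v. The stems ending in -v (habrezduv → habrezduvum, zarkev → zarkevum) add -um.
The other patterns: stems ending in -i add -ar; stems ending in -n or -s double the final consonant and add -ul.
So savwezev → savwezevum.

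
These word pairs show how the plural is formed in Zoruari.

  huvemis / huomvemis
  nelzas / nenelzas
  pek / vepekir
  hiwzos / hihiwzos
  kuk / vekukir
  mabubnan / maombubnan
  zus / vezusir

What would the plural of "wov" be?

zus and nelzas both end in -s yet inflect differently (vezusir, nenelzas), so the final letter is not what conditions the rule; the number of vowels is.
"wov" has 1 vowel. The stems with 1 vowel (pek → vepekir, zus → vezusir, kuk → vekukir) add ve- … -ir around the stem.
The other patterns: stems with 2 vowels repeat the first consonant+vowel as a prefix; stems with 3 vowels insert -om- after the first vowel.
So wov → vewovir.

vewovir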